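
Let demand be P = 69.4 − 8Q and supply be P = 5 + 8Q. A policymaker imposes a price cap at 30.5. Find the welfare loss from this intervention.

5.61

Competitive equilibrium: 69.4 − 8Q = 5 + 8Q → Q* = 4.025, P* = 37.2.
At the ceiling P = 30.5, quantity supplied = (30.5 − 5)/8 = 3.1875.
Willingness to pay at Q' = 3.1875: 69.4 − 8·3.1875 = 43.9.
ΔQ = 4.025 − 3.1875 = 0.8375; wedge = 43.9 − 30.5 = 13.4.
DWL = ½ × 0.8375 × 13.4 = 5.61.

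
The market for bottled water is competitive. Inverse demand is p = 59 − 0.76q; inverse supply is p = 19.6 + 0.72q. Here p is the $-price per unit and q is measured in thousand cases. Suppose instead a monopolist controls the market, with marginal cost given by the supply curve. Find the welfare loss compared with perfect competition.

Competitive equilibrium: 59 − 0.76q = 19.6 + 0.72q → q* = 26.6216, p* = 38.7676.
Marginal revenue: MR = 59 − 1.52q. Set MR = MC: 59 − 1.52q = 19.6 + 0.72q → q_m = 17.5893.
Price p_m = 59 − 0.76·17.5893 = 45.6321; MC(q_m) = 19.6 + 0.72·17.5893 = 32.2643.
Competitive q* = 26.6216, so Δq = 9.0323; wedge = 45.6321 − 32.2643 = 13.3678.
The triangle = ½ × 9.0323 × 13.3678 = $60.37 thousand.

$60.37 thousand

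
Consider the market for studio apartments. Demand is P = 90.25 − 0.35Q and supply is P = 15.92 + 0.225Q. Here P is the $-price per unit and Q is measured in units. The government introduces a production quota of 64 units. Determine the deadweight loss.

$1224.78

Competitive equilibrium: 90.25 − 0.35Q = 15.92 + 0.225Q → Q* = 129.2696, P* = 45.0057.
At Q = 64: demand price = 90.25 − 0.35·64 = 67.85; supply price = 15.92 + 0.225·64 = 30.32.
ΔQ = 129.2696 − 64 = 65.2696; wedge = 67.85 − 30.32 = 37.53.
The triangle = ½ × 65.2696 × 37.53 = $1224.78.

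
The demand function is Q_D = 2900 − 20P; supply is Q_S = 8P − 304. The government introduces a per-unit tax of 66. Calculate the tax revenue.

15462.86

In inverse form: demand P = 145 − 0.05Q, supply P = 38 + 0.125Q.
Competitive equilibrium: 145 − 0.05Q = 38 + 0.125Q → Q* = 611.4286, P* = 114.4286.
With the tax, the buyer price exceeds the seller price by 66: (145 − 0.05Q) − (38 + 0.125Q) = 66 → Q' = 234.2857.
Tax revenue = 66 × 234.2857 = 15462.86.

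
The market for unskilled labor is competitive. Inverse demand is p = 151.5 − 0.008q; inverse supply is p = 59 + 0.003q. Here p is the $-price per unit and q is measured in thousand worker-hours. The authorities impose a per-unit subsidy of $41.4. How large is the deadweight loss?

$77907.27 thousand

Competitive equilibrium: 151.5 − 0.008q = 59 + 0.003q → q* = 8409.0909, p* = 84.2273.
The subsidy lowers effective supply by 41.4: p = 17.6 + 0.003q.
New quantity: 151.5 − 0.008q = 17.6 + 0.003q → q' = 12172.7273.
Overproduction Δq = 12172.7273 − 8409.0909 = 3763.6364; wedge = subsidy = 41.4.
DWL = ½ × 3763.6364 × 41.4 = $77907.27 thousand.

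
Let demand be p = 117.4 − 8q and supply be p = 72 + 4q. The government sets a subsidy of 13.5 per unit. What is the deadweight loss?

7.59

Competitive equilibrium: 117.4 − 8q = 72 + 4q → q* = 3.7833, p* = 87.1333.
The subsidy lowers effective supply by 13.5: p = 58.5 + 4q.
New quantity: 117.4 − 8q = 58.5 + 4q → q' = 4.9083.
Overproduction Δq = 4.9083 − 3.7833 = 1.125; wedge = subsidy = 13.5.
DWL = ½ × 1.125 × 13.5 = 7.59.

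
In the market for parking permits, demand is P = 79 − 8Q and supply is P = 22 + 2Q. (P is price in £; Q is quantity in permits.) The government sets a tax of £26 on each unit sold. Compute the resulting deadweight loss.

£33.80

Competitive equilibrium: 79 − 8Q = 22 + 2Q → Q* = 5.7, P* = 33.4.
With the tax, the buyer price exceeds the seller price by 26: (79 − 8Q) − (22 + 2Q) = 26 → Q' = 3.1.
ΔQ = 5.7 − 3.1 = 2.6; the wedge equals the tax, 26.
Deadweight loss = ½ × 2.6 × 26 = £33.80.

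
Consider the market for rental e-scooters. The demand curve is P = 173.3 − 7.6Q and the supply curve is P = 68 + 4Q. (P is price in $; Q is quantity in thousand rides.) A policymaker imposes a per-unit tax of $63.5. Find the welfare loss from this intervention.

$173.80 thousand

Competitive equilibrium: 173.3 − 7.6Q = 68 + 4Q → Q* = 9.07759, P* = 104.31034.
With the tax, the buyer price exceeds the seller price by 63.5: (173.3 − 7.6Q) − (68 + 4Q) = 63.5 → Q' = 3.60345.
ΔQ = 9.07759 − 3.60345 = 5.47414; the wedge equals the tax, 63.5.
The triangle = ½ × 5.47414 × 63.5 = $173.80 thousand.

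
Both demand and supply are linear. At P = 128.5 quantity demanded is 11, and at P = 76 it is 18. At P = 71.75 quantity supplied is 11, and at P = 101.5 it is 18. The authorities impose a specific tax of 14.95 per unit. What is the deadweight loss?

9.51

Demand slope = (76 − 128.5)/(18 − 11) = −7.5, so P = 211 − 7.5Q.
Supply slope = (101.5 − 71.75)/(18 − 11) = 4.25, so P = 25 + 4.25Q.
Competitive equilibrium: 211 − 7.5Q = 25 + 4.25Q → Q* = 15.8298, P* = 92.2766.
With the tax, the buyer price exceeds the seller price by 14.95: (211 − 7.5Q) − (25 + 4.25Q) = 14.95 → Q' = 14.5574.
ΔQ = 15.8298 − 14.5574 = 1.2724; the wedge equals the tax, 14.95.
Welfare loss = ½ × 1.2724 × 14.95 = 9.51.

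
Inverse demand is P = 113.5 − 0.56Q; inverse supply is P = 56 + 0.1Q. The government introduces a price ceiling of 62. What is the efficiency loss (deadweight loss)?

242.73

Competitive equilibrium: 113.5 − 0.56Q = 56 + 0.1Q → Q* = 87.1212, P* = 64.7121.
At the ceiling P = 62, quantity supplied = (62 − 56)/0.1 = 60.
Willingness to pay at Q' = 60: 113.5 − 0.56·60 = 79.9.
ΔQ = 87.1212 − 60 = 27.1212; wedge = 79.9 − 62 = 17.9.
DWL = ½ × 27.1212 × 17.9 = 242.73.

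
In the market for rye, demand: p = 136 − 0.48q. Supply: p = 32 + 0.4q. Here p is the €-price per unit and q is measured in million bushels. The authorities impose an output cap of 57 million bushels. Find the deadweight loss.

Competitive equilibrium: 136 − 0.48q = 32 + 0.4q → q* = 118.1818, p* = 79.2727.
At q = 57: demand price = 136 − 0.48·57 = 108.64; supply price = 32 + 0.4·57 = 54.8.
Δq = 118.1818 − 57 = 61.1818; wedge = 108.64 − 54.8 = 53.84.
DWL = ½ × 61.1818 × 53.84 = €1647.01 million.

€1647.01 million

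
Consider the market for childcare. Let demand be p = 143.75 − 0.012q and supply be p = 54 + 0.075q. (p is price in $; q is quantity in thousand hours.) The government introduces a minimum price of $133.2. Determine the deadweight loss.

$1010.88 thousand

Competitive equilibrium: 143.75 − 0.012q = 54 + 0.075q → q* = 1031.6092, p* = 131.3707.
At the floor p = 133.2, quantity demanded = (143.75 − 133.2)/0.012 = 879.1667.
Sellers' marginal cost at q' = 879.1667: 54 + 0.075·879.1667 = 119.9375.
Δq = 1031.6092 − 879.1667 = 152.4425; wedge = 133.2 − 119.9375 = 13.2625.
Deadweight loss = ½ × 152.4425 × 13.2625 = $1010.88 thousand.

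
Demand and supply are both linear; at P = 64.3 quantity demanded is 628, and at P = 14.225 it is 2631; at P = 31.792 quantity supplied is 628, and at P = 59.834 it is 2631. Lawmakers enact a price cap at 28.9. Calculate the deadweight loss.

Demand slope = (14.225 − 64.3)/(2631 − 628) = −0.025, so P = 80 − 0.025Q.
Supply slope = (59.834 − 31.792)/(2631 − 628) = 0.014, so P = 23 + 0.014Q.
Competitive equilibrium: 80 − 0.025Q = 23 + 0.014Q → Q* = 1461.53846, P* = 43.46154.
At the ceiling P = 28.9, quantity supplied = (28.9 − 23)/0.014 = 421.42857.
Willingness to pay at Q' = 421.42857: 80 − 0.025·421.42857 = 69.46429.
ΔQ = 1461.53846 − 421.42857 = 1040.10989; wedge = 69.46429 − 28.9 = 40.56429.
DWL = ½ × 1040.10989 × 40.56429 = 21095.66.

21095.66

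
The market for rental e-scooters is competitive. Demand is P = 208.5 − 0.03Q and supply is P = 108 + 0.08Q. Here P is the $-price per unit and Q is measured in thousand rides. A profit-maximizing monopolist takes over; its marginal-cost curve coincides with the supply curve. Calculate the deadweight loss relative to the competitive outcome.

Competitive equilibrium: 208.5 − 0.03Q = 108 + 0.08Q → Q* = 913.6364, P* = 181.0909.
Marginal revenue: MR = 208.5 − 0.06Q. Set MR = MC: 208.5 − 0.06Q = 108 + 0.08Q → Q_m = 717.8571.
Price P_m = 208.5 − 0.03·717.8571 = 186.9643; MC(Q_m) = 108 + 0.08·717.8571 = 165.4286.
Competitive Q* = 913.6364, so ΔQ = 195.7793; wedge = 186.9643 − 165.4286 = 21.5357.
The triangle = ½ × 195.7793 × 21.5357 = $2108.12 thousand.

$2108.12 thousand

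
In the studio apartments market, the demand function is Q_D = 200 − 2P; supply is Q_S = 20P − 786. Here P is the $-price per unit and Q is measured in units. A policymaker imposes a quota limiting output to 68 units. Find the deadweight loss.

$493.54

In inverse form: demand P = 100 − 0.5Q, supply P = 39.3 + 0.05Q.
Competitive equilibrium: 100 − 0.5Q = 39.3 + 0.05Q → Q* = 110.3636, P* = 44.8182.
At Q = 68: demand price = 100 − 0.5·68 = 66; supply price = 39.3 + 0.05·68 = 42.7.
ΔQ = 110.3636 − 68 = 42.3636; wedge = 66 − 42.7 = 23.3.
The triangle = ½ × 42.3636 × 23.3 = $493.54.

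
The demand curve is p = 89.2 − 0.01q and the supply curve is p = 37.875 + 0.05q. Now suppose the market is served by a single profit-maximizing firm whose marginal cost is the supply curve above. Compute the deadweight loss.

448

Competitive equilibrium: 89.2 − 0.01q = 37.875 + 0.05q → q* = 855.41667, p* = 80.64583.
Marginal revenue: MR = 89.2 − 0.02q. Set MR = MC: 89.2 − 0.02q = 37.875 + 0.05q → q_m = 733.21429.
Price p_m = 89.2 − 0.01·733.21429 = 81.86786; MC(q_m) = 37.875 + 0.05·733.21429 = 74.53571.
Competitive q* = 855.41667, so Δq = 122.20238; wedge = 81.86786 − 74.53571 = 7.33215.
Welfare loss = ½ × 122.20238 × 7.33215 = 448.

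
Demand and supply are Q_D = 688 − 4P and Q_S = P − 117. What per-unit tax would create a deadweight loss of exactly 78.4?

In inverse form: demand P = 172 − 0.25Q, supply P = 117 + Q.
Competitive equilibrium: 172 − 0.25Q = 117 + Q → Q* = 44, P* = 161.
A tax t gives ΔQ = t/1.25 and wedge t, so DWL = t²/2.5.
t²/2.5 = 78.4 → t² = 196 → t = 14.

14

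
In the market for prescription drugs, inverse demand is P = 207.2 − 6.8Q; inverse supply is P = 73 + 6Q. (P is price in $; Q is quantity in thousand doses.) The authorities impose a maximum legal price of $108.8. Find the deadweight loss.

Competitive equilibrium: 207.2 − 6.8Q = 73 + 6Q → Q* = 10.4844, P* = 135.9063.
At the ceiling P = 108.8, quantity supplied = (108.8 − 73)/6 = 5.9667.
Willingness to pay at Q' = 5.9667: 207.2 − 6.8·5.9667 = 166.6264.
ΔQ = 10.4844 − 5.9667 = 4.5177; wedge = 166.6264 − 108.8 = 57.8264.
The triangle = ½ × 4.5177 × 57.8264 = $130.62 thousand.

$130.62 thousand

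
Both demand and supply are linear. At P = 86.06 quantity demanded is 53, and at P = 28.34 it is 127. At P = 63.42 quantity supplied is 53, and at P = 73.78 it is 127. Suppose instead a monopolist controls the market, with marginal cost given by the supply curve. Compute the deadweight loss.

Demand slope = (28.34 − 86.06)/(127 − 53) = −0.78, so P = 127.4 − 0.78Q.
Supply slope = (73.78 − 63.42)/(127 − 53) = 0.14, so P = 56 + 0.14Q.
Competitive equilibrium: 127.4 − 0.78Q = 56 + 0.14Q → Q* = 77.6087, P* = 66.8652.
Marginal revenue: MR = 127.4 − 1.56Q. Set MR = MC: 127.4 − 1.56Q = 56 + 0.14Q → Q_m = 42.
Price P_m = 127.4 − 0.78·42 = 94.64; MC(Q_m) = 56 + 0.14·42 = 61.88.
Competitive Q* = 77.6087, so ΔQ = 35.6087; wedge = 94.64 − 61.88 = 32.76.
DWL = ½ × 35.6087 × 32.76 = 583.27.

583.27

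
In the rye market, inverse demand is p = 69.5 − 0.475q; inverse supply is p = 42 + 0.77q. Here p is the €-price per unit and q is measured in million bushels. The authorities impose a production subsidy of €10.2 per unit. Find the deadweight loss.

€41.78 million

Competitive equilibrium: 69.5 − 0.475q = 42 + 0.77q → q* = 22.0884, p* = 59.008.
The subsidy lowers effective supply by 10.2: p = 31.8 + 0.77q.
New quantity: 69.5 − 0.475q = 31.8 + 0.77q → q' = 30.2811.
Overproduction Δq = 30.2811 − 22.0884 = 8.1927; wedge = subsidy = 10.2.
The triangle = ½ × 8.1927 × 10.2 = €41.78 million.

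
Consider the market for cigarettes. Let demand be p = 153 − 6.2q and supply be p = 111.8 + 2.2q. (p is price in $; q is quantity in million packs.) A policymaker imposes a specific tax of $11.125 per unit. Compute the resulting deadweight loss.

$7.37 million

Competitive equilibrium: 153 − 6.2q = 111.8 + 2.2q → q* = 4.9048, p* = 122.5905.
With the tax, the buyer price exceeds the seller price by 11.125: (153 − 6.2q) − (111.8 + 2.2q) = 11.125 → q' = 3.5804.
Δq = 4.9048 − 3.5804 = 1.3244; the wedge equals the tax, 11.125.
Welfare loss = ½ × 1.3244 × 11.125 = $7.37 million.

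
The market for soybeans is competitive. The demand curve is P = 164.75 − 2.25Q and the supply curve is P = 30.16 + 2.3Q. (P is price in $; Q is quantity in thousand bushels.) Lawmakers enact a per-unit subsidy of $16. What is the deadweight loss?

Competitive equilibrium: 164.75 − 2.25Q = 30.16 + 2.3Q → Q* = 29.5802, P* = 98.1945.
The subsidy lowers effective supply by 16: P = 14.16 + 2.3Q.
New quantity: 164.75 − 2.25Q = 14.16 + 2.3Q → Q' = 33.0967.
Overproduction ΔQ = 33.0967 − 29.5802 = 3.5165; wedge = subsidy = 16.
The triangle = ½ × 3.5165 × 16 = $28.13 thousand.

$28.13 thousand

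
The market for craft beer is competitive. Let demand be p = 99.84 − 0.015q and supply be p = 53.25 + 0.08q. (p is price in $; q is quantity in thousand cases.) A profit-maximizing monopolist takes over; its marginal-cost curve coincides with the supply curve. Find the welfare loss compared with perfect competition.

Competitive equilibrium: 99.84 − 0.015q = 53.25 + 0.08q → q* = 490.4211, p* = 92.4837.
Marginal revenue: MR = 99.84 − 0.03q. Set MR = MC: 99.84 − 0.03q = 53.25 + 0.08q → q_m = 423.5455.
Price p_m = 99.84 − 0.015·423.5455 = 93.4868; MC(q_m) = 53.25 + 0.08·423.5455 = 87.1336.
Competitive q* = 490.4211, so Δq = 66.8756; wedge = 93.4868 − 87.1336 = 6.3532.
Deadweight loss = ½ × 66.8756 × 6.3532 = $212.44 thousand.

$212.44 thousand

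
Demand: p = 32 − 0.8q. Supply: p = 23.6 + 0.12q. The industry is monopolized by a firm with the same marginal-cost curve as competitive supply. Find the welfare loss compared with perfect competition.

Competitive equilibrium: 32 − 0.8q = 23.6 + 0.12q → q* = 9.1304, p* = 24.6957.
Marginal revenue: MR = 32 − 1.6q. Set MR = MC: 32 − 1.6q = 23.6 + 0.12q → q_m = 4.8837.
Price p_m = 32 − 0.8·4.8837 = 28.093; MC(q_m) = 23.6 + 0.12·4.8837 = 24.186.
Competitive q* = 9.1304, so Δq = 4.2467; wedge = 28.093 − 24.186 = 3.907.
Welfare loss = ½ × 4.2467 × 3.907 = 8.30.

8.30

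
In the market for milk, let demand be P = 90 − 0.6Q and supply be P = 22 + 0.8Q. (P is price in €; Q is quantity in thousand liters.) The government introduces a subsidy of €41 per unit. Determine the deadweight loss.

Competitive equilibrium: 90 − 0.6Q = 22 + 0.8Q → Q* = 48.5714, P* = 60.8571.
The subsidy lowers effective supply by 41: P = 0.8Q − 19.
New quantity: 90 − 0.6Q = 0.8Q − 19 → Q' = 77.8571.
Overproduction ΔQ = 77.8571 − 48.5714 = 29.2857; wedge = subsidy = 41.
DWL = ½ × 29.2857 × 41 = €600.36 thousand.

€600.36 thousand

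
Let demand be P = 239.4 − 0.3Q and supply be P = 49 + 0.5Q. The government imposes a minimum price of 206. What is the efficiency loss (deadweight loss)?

6417.78

Competitive equilibrium: 239.4 − 0.3Q = 49 + 0.5Q → Q* = 238, P* = 168.
At the floor P = 206, quantity demanded = (239.4 − 206)/0.3 = 111.3333.
Sellers' marginal cost at Q' = 111.3333: 49 + 0.5·111.3333 = 104.6667.
ΔQ = 238 − 111.3333 = 126.6667; wedge = 206 − 104.6667 = 101.3333.
Deadweight loss = ½ × 126.6667 × 101.3333 = 6417.78.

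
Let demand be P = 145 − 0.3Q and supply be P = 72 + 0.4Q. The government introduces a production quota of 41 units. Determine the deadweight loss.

Competitive equilibrium: 145 − 0.3Q = 72 + 0.4Q → Q* = 104.2857, P* = 113.7143.
At Q = 41: demand price = 145 − 0.3·41 = 132.7; supply price = 72 + 0.4·41 = 88.4.
ΔQ = 104.2857 − 41 = 63.2857; wedge = 132.7 − 88.4 = 44.3.
Welfare loss = ½ × 63.2857 × 44.3 = 1401.78.

1401.78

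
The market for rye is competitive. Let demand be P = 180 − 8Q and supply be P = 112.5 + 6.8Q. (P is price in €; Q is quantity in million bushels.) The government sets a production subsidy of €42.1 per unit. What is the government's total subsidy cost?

€311.77 million

Competitive equilibrium: 180 − 8Q = 112.5 + 6.8Q → Q* = 4.5608, P* = 143.5135.
The subsidy lowers effective supply by 42.1: P = 70.4 + 6.8Q.
New quantity: 180 − 8Q = 70.4 + 6.8Q → Q' = 7.4054.
Total subsidy cost = 42.1 × 7.4054 = €311.77 million.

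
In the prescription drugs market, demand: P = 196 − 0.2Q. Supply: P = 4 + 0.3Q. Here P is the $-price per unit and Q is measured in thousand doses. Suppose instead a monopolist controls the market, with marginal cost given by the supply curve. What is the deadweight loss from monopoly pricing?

$3009.31 thousand

Competitive equilibrium: 196 − 0.2Q = 4 + 0.3Q → Q* = 384, P* = 119.2.
Marginal revenue: MR = 196 − 0.4Q. Set MR = MC: 196 − 0.4Q = 4 + 0.3Q → Q_m = 274.2857.
Price P_m = 196 − 0.2·274.2857 = 141.1429; MC(Q_m) = 4 + 0.3·274.2857 = 86.2857.
Competitive Q* = 384, so ΔQ = 109.7143; wedge = 141.1429 − 86.2857 = 54.8572.
DWL = ½ × 109.7143 × 54.8572 = $3009.31 thousand.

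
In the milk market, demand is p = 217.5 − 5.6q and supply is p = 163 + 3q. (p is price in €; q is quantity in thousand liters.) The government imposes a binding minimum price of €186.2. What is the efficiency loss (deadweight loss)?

€2.41 thousand

Competitive equilibrium: 217.5 − 5.6q = 163 + 3q → q* = 6.3372, p* = 182.0116.
At the floor p = 186.2, quantity demanded = (217.5 − 186.2)/5.6 = 5.5893.
Sellers' marginal cost at q' = 5.5893: 163 + 3·5.5893 = 179.7679.
Δq = 6.3372 − 5.5893 = 0.7479; wedge = 186.2 − 179.7679 = 6.4321.
The triangle = ½ × 0.7479 × 6.4321 = €2.41 thousand.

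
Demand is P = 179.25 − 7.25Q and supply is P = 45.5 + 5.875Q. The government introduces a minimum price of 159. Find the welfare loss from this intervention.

Competitive equilibrium: 179.25 − 7.25Q = 45.5 + 5.875Q → Q* = 10.1905, P* = 105.369.
At the floor P = 159, quantity demanded = (179.25 − 159)/7.25 = 2.7931.
Sellers' marginal cost at Q' = 2.7931: 45.5 + 5.875·2.7931 = 61.9095.
ΔQ = 10.1905 − 2.7931 = 7.3974; wedge = 159 − 61.9095 = 97.0905.
DWL = ½ × 7.3974 × 97.0905 = 359.11.

359.11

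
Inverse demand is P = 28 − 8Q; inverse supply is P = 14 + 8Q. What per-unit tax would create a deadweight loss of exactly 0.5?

Competitive equilibrium: 28 − 8Q = 14 + 8Q → Q* = 0.875, P* = 21.
A tax t gives ΔQ = t/16 and wedge t, so DWL = t²/32.
t²/32 = 0.5 → t² = 16 → t = 4.

4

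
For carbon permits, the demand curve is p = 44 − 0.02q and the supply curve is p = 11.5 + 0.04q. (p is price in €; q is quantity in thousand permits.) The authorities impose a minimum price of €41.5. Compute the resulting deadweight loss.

Competitive equilibrium: 44 − 0.02q = 11.5 + 0.04q → q* = 541.6667, p* = 33.1667.
At the floor p = 41.5, quantity demanded = (44 − 41.5)/0.02 = 125.
Sellers' marginal cost at q' = 125: 11.5 + 0.04·125 = 16.5.
Δq = 541.6667 − 125 = 416.6667; wedge = 41.5 − 16.5 = 25.
Welfare loss = ½ × 416.6667 × 25 = €5208.33 thousand.

€5208.33 thousand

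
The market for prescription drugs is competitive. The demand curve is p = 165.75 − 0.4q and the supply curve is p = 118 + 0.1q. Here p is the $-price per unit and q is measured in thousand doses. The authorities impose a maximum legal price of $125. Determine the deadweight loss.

$162.56 thousand

Competitive equilibrium: 165.75 − 0.4q = 118 + 0.1q → q* = 95.5, p* = 127.55.
At the ceiling p = 125, quantity supplied = (125 − 118)/0.1 = 70.
Willingness to pay at q' = 70: 165.75 − 0.4·70 = 137.75.
Δq = 95.5 − 70 = 25.5; wedge = 137.75 − 125 = 12.75.
DWL = ½ × 25.5 × 12.75 = $162.56 thousand.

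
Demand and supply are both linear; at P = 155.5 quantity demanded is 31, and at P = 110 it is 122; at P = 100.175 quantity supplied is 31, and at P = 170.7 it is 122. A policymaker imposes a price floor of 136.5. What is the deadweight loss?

Demand slope = (110 − 155.5)/(122 − 31) = −0.5, so P = 171 − 0.5Q.
Supply slope = (170.7 − 100.175)/(122 − 31) = 0.775, so P = 76.15 + 0.775Q.
Competitive equilibrium: 171 − 0.5Q = 76.15 + 0.775Q → Q* = 74.3922, P* = 133.8039.
At the floor P = 136.5, quantity demanded = (171 − 136.5)/0.5 = 69.
Sellers' marginal cost at Q' = 69: 76.15 + 0.775·69 = 129.625.
ΔQ = 74.3922 − 69 = 5.3922; wedge = 136.5 − 129.625 = 6.875.
DWL = ½ × 5.3922 × 6.875 = 18.54.

18.54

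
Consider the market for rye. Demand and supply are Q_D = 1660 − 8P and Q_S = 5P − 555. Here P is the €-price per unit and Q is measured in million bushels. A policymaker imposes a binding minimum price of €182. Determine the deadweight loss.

€1403.14 million

In inverse form: demand P = 207.5 − 0.125Q, supply P = 111 + 0.2Q.
Competitive equilibrium: 207.5 − 0.125Q = 111 + 0.2Q → Q* = 296.9231, P* = 170.3846.
At the floor P = 182, quantity demanded = (207.5 − 182)/0.125 = 204.
Sellers' marginal cost at Q' = 204: 111 + 0.2·204 = 151.8.
ΔQ = 296.9231 − 204 = 92.9231; wedge = 182 − 151.8 = 30.2.
The triangle = ½ × 92.9231 × 30.2 = €1403.14 million.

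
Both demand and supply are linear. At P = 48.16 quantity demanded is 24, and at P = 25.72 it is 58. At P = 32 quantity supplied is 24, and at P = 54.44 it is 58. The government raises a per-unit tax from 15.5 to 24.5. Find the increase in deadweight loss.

136.36

Demand slope = (25.72 − 48.16)/(58 − 24) = −0.66, so P = 64 − 0.66Q.
Supply slope = (54.44 − 32)/(58 − 24) = 0.66, so P = 16.16 + 0.66Q.
Competitive equilibrium: 64 − 0.66Q = 16.16 + 0.66Q → Q* = 36.2424, P* = 40.08.
For a per-unit tax t: ΔQ = t/1.32, so DWL = ½·t·(t/1.32) = t²/2.64.
At t = 15.5: DWL = 91.004. At t = 24.5: DWL = 227.367.
Increase = 227.367 − 91.004 = 136.36.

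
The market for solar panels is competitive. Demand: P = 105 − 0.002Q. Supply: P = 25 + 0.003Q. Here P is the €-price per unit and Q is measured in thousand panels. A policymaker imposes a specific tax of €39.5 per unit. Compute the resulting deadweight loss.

Competitive equilibrium: 105 − 0.002Q = 25 + 0.003Q → Q* = 16000, P* = 73.
With the tax, the buyer price exceeds the seller price by 39.5: (105 − 0.002Q) − (25 + 0.003Q) = 39.5 → Q' = 8100.
ΔQ = 16000 − 8100 = 7900; the wedge equals the tax, 39.5.
Welfare loss = ½ × 7900 × 39.5 = €156025 thousand.

€156025 thousand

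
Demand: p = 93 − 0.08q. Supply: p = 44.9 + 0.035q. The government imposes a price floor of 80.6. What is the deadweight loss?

3985.11

Competitive equilibrium: 93 − 0.08q = 44.9 + 0.035q → q* = 418.2609, p* = 59.5391.
At the floor p = 80.6, quantity demanded = (93 − 80.6)/0.08 = 155.
Sellers' marginal cost at q' = 155: 44.9 + 0.035·155 = 50.325.
Δq = 418.2609 − 155 = 263.2609; wedge = 80.6 − 50.325 = 30.275.
Deadweight loss = ½ × 263.2609 × 30.275 = 3985.11.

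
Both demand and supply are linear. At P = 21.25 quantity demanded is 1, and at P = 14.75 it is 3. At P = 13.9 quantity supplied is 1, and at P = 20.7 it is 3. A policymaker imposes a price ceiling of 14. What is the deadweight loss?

Demand slope = (14.75 − 21.25)/(3 − 1) = −3.25, so P = 24.5 − 3.25Q.
Supply slope = (20.7 − 13.9)/(3 − 1) = 3.4, so P = 10.5 + 3.4Q.
Competitive equilibrium: 24.5 − 3.25Q = 10.5 + 3.4Q → Q* = 2.1053, P* = 17.6579.
At the ceiling P = 14, quantity supplied = (14 − 10.5)/3.4 = 1.0294.
Willingness to pay at Q' = 1.0294: 24.5 − 3.25·1.0294 = 21.1545.
ΔQ = 2.1053 − 1.0294 = 1.0759; wedge = 21.1545 − 14 = 7.1545.
The triangle = ½ × 1.0759 × 7.1545 = 3.85.

3.85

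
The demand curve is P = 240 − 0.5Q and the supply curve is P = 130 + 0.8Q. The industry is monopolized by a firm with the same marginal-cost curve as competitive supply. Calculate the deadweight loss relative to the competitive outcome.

Competitive equilibrium: 240 − 0.5Q = 130 + 0.8Q → Q* = 84.6154, P* = 197.6923.
Marginal revenue: MR = 240 − Q. Set MR = MC: 240 − Q = 130 + 0.8Q → Q_m = 61.1111.
Price P_m = 240 − 0.5·61.1111 = 209.4445; MC(Q_m) = 130 + 0.8·61.1111 = 178.8889.
Competitive Q* = 84.6154, so ΔQ = 23.5043; wedge = 209.4445 − 178.8889 = 30.5556.
Welfare loss = ½ × 23.5043 × 30.5556 = 359.09.

359.09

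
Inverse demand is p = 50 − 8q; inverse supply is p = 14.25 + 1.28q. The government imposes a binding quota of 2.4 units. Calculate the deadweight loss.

Competitive equilibrium: 50 − 8q = 14.25 + 1.28q → q* = 3.8524, p* = 19.181.
At q = 2.4: demand price = 50 − 8·2.4 = 30.8; supply price = 14.25 + 1.28·2.4 = 17.322.
Δq = 3.8524 − 2.4 = 1.4524; wedge = 30.8 − 17.322 = 13.478.
The triangle = ½ × 1.4524 × 13.478 = 9.79.

9.79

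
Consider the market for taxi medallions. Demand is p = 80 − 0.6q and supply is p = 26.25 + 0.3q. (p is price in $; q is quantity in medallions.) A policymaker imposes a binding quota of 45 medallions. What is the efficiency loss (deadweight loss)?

Competitive equilibrium: 80 − 0.6q = 26.25 + 0.3q → q* = 59.7222, p* = 44.1667.
At q = 45: demand price = 80 − 0.6·45 = 53; supply price = 26.25 + 0.3·45 = 39.75.
Δq = 59.7222 − 45 = 14.7222; wedge = 53 − 39.75 = 13.25.
The triangle = ½ × 14.7222 × 13.25 = $97.53.

$97.53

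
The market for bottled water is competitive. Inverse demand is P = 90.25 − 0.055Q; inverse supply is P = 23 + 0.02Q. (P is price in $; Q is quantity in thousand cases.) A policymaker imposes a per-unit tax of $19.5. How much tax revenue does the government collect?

Competitive equilibrium: 90.25 − 0.055Q = 23 + 0.02Q → Q* = 896.6667, P* = 40.9333.
With the tax, the buyer price exceeds the seller price by 19.5: (90.25 − 0.055Q) − (23 + 0.02Q) = 19.5 → Q' = 636.6667.
Tax revenue = 19.5 × 636.6667 = $12415 thousand.

$12415 thousand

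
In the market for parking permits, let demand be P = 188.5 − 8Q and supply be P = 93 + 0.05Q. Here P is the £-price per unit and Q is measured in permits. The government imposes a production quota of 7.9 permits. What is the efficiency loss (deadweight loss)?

£63.23

Competitive equilibrium: 188.5 − 8Q = 93 + 0.05Q → Q* = 11.8634, P* = 93.5932.
At Q = 7.9: demand price = 188.5 − 8·7.9 = 125.3; supply price = 93 + 0.05·7.9 = 93.395.
ΔQ = 11.8634 − 7.9 = 3.9634; wedge = 125.3 − 93.395 = 31.905.
Deadweight loss = ½ × 3.9634 × 31.905 = £63.23.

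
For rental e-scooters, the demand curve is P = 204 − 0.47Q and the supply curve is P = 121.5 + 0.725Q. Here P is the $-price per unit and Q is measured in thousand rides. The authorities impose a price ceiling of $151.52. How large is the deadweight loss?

$456.17 thousand

Competitive equilibrium: 204 − 0.47Q = 121.5 + 0.725Q → Q* = 69.0377, P* = 171.5523.
At the ceiling P = 151.52, quantity supplied = (151.52 − 121.5)/0.725 = 41.4069.
Willingness to pay at Q' = 41.4069: 204 − 0.47·41.4069 = 184.5388.
ΔQ = 69.0377 − 41.4069 = 27.6308; wedge = 184.5388 − 151.52 = 33.0188.
DWL = ½ × 27.6308 × 33.0188 = $456.17 thousand.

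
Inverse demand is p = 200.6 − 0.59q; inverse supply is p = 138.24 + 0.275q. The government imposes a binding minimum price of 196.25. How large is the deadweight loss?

Competitive equilibrium: 200.6 − 0.59q = 138.24 + 0.275q → q* = 72.0925, p* = 158.0654.
At the floor p = 196.25, quantity demanded = (200.6 − 196.25)/0.59 = 7.3729.
Sellers' marginal cost at q' = 7.3729: 138.24 + 0.275·7.3729 = 140.2675.
Δq = 72.0925 − 7.3729 = 64.7196; wedge = 196.25 − 140.2675 = 55.9825.
The triangle = ½ × 64.7196 × 55.9825 = 1811.58.

1811.58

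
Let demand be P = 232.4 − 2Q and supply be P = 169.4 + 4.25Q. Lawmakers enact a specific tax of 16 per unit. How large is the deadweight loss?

20.48

Competitive equilibrium: 232.4 − 2Q = 169.4 + 4.25Q → Q* = 10.08, P* = 212.24.
With the tax, the buyer price exceeds the seller price by 16: (232.4 − 2Q) − (169.4 + 4.25Q) = 16 → Q' = 7.52.
ΔQ = 10.08 − 7.52 = 2.56; the wedge equals the tax, 16.
Deadweight loss = ½ × 2.56 × 16 = 20.48.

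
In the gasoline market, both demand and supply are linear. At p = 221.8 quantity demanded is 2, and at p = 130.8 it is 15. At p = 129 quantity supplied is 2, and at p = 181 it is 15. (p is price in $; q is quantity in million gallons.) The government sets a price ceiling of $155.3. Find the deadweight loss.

Demand slope = (130.8 − 221.8)/(15 − 2) = −7, so p = 235.8 − 7q.
Supply slope = (181 − 129)/(15 − 2) = 4, so p = 121 + 4q.
Competitive equilibrium: 235.8 − 7q = 121 + 4q → q* = 10.4364, p* = 162.7455.
At the ceiling p = 155.3, quantity supplied = (155.3 − 121)/4 = 8.575.
Willingness to pay at q' = 8.575: 235.8 − 7·8.575 = 175.775.
Δq = 10.4364 − 8.575 = 1.8614; wedge = 175.775 − 155.3 = 20.475.
DWL = ½ × 1.8614 × 20.475 = $19.06 million.

$19.06 million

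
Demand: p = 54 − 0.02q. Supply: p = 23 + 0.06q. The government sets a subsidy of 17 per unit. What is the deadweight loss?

Competitive equilibrium: 54 − 0.02q = 23 + 0.06q → q* = 387.5, p* = 46.25.
The subsidy lowers effective supply by 17: p = 6 + 0.06q.
New quantity: 54 − 0.02q = 6 + 0.06q → q' = 600.
Overproduction Δq = 600 − 387.5 = 212.5; wedge = subsidy = 17.
The triangle = ½ × 212.5 × 17 = 1806.25.

1806.25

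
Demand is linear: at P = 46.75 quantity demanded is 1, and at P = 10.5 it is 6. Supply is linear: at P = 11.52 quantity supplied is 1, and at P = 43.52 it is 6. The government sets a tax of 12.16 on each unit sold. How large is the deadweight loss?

Demand slope = (10.5 − 46.75)/(6 − 1) = −7.25, so P = 54 − 7.25Q.
Supply slope = (43.52 − 11.52)/(6 − 1) = 6.4, so P = 5.12 + 6.4Q.
Competitive equilibrium: 54 − 7.25Q = 5.12 + 6.4Q → Q* = 3.581, P* = 28.0381.
With the tax, the buyer price exceeds the seller price by 12.16: (54 − 7.25Q) − (5.12 + 6.4Q) = 12.16 → Q' = 2.6901.
ΔQ = 3.581 − 2.6901 = 0.8909; the wedge equals the tax, 12.16.
The triangle = ½ × 0.8909 × 12.16 = 5.42.

5.42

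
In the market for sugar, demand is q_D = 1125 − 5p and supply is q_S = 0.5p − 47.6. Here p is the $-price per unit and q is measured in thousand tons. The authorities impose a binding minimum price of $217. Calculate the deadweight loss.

$397.10 thousand

In inverse form: demand p = 225 − 0.2q, supply p = 95.2 + 2q.
Competitive equilibrium: 225 − 0.2q = 95.2 + 2q → q* = 59, p* = 213.2.
At the floor p = 217, quantity demanded = (225 − 217)/0.2 = 40.
Sellers' marginal cost at q' = 40: 95.2 + 2·40 = 175.2.
Δq = 59 − 40 = 19; wedge = 217 − 175.2 = 41.8.
Welfare loss = ½ × 19 × 41.8 = $397.10 thousand.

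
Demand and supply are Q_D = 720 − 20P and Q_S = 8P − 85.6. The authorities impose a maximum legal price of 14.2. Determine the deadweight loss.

1189.03

In inverse form: demand P = 36 − 0.05Q, supply P = 10.7 + 0.125Q.
Competitive equilibrium: 36 − 0.05Q = 10.7 + 0.125Q → Q* = 144.5714, P* = 28.7714.
At the ceiling P = 14.2, quantity supplied = (14.2 − 10.7)/0.125 = 28.
Willingness to pay at Q' = 28: 36 − 0.05·28 = 34.6.
ΔQ = 144.5714 − 28 = 116.5714; wedge = 34.6 − 14.2 = 20.4.
DWL = ½ × 116.5714 × 20.4 = 1189.03.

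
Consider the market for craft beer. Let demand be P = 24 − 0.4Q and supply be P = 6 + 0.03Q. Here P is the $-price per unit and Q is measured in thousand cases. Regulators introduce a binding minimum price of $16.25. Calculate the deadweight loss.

$108.70 thousand

Competitive equilibrium: 24 − 0.4Q = 6 + 0.03Q → Q* = 41.8605, P* = 7.2558.
At the floor P = 16.25, quantity demanded = (24 − 16.25)/0.4 = 19.375.
Sellers' marginal cost at Q' = 19.375: 6 + 0.03·19.375 = 6.5813.
ΔQ = 41.8605 − 19.375 = 22.4855; wedge = 16.25 − 6.5813 = 9.6687.
DWL = ½ × 22.4855 × 9.6687 = $108.70 thousand.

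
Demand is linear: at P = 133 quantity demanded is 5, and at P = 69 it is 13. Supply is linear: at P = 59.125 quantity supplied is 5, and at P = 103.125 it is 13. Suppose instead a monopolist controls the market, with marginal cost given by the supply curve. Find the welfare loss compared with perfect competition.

102.49

Demand slope = (69 − 133)/(13 − 5) = −8, so P = 173 − 8Q.
Supply slope = (103.125 − 59.125)/(13 − 5) = 5.5, so P = 31.625 + 5.5Q.
Competitive equilibrium: 173 − 8Q = 31.625 + 5.5Q → Q* = 10.4722, P* = 89.2222.
Marginal revenue: MR = 173 − 16Q. Set MR = MC: 173 − 16Q = 31.625 + 5.5Q → Q_m = 6.5756.
Price P_m = 173 − 8·6.5756 = 120.3952; MC(Q_m) = 31.625 + 5.5·6.5756 = 67.7908.
Competitive Q* = 10.4722, so ΔQ = 3.8966; wedge = 120.3952 − 67.7908 = 52.6044.
Welfare loss = ½ × 3.8966 × 52.6044 = 102.49.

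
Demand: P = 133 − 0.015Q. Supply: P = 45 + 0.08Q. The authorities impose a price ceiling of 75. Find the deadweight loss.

Competitive equilibrium: 133 − 0.015Q = 45 + 0.08Q → Q* = 926.3158, P* = 119.1053.
At the ceiling P = 75, quantity supplied = (75 − 45)/0.08 = 375.
Willingness to pay at Q' = 375: 133 − 0.015·375 = 127.375.
ΔQ = 926.3158 − 375 = 551.3158; wedge = 127.375 − 75 = 52.375.
The triangle = ½ × 551.3158 × 52.375 = 14437.58.

14437.58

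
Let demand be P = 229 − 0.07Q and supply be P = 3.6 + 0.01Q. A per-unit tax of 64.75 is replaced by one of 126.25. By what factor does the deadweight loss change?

3.802

Competitive equilibrium: 229 − 0.07Q = 3.6 + 0.01Q → Q* = 2817.5, P* = 31.775.
For a per-unit tax t: ΔQ = t/0.08, so DWL = ½·t·(t/0.08) = t²/0.16.
At t = 64.75: DWL = 26203.516. At t = 126.25: DWL = 99619.141.
Ratio = (126.25/64.75)² = 3.802.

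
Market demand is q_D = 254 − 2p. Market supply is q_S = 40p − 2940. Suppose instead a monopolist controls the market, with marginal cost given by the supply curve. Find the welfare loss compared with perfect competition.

In inverse form: demand p = 127 − 0.5q, supply p = 73.5 + 0.025q.
Competitive equilibrium: 127 − 0.5q = 73.5 + 0.025q → q* = 101.9048, p* = 76.0476.
Marginal revenue: MR = 127 − q. Set MR = MC: 127 − q = 73.5 + 0.025q → q_m = 52.1951.
Price p_m = 127 − 0.5·52.1951 = 100.9025; MC(q_m) = 73.5 + 0.025·52.1951 = 74.8049.
Competitive q* = 101.9048, so Δq = 49.7097; wedge = 100.9025 − 74.8049 = 26.0976.
DWL = ½ × 49.7097 × 26.0976 = 648.65.

648.65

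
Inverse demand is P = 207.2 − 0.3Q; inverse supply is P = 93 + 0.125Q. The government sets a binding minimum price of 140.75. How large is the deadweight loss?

Competitive equilibrium: 207.2 − 0.3Q = 93 + 0.125Q → Q* = 268.7059, P* = 126.5882.
At the floor P = 140.75, quantity demanded = (207.2 − 140.75)/0.3 = 221.5.
Sellers' marginal cost at Q' = 221.5: 93 + 0.125·221.5 = 120.6875.
ΔQ = 268.7059 − 221.5 = 47.2059; wedge = 140.75 − 120.6875 = 20.0625.
DWL = ½ × 47.2059 × 20.0625 = 473.53.

473.53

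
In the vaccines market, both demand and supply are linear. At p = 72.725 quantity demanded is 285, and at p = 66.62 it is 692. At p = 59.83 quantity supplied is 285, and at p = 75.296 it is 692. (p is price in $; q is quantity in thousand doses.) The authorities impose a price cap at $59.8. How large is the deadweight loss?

$1578.89 thousand

Demand slope = (66.62 − 72.725)/(692 − 285) = −0.015, so p = 77 − 0.015q.
Supply slope = (75.296 − 59.83)/(692 − 285) = 0.038, so p = 49 + 0.038q.
Competitive equilibrium: 77 − 0.015q = 49 + 0.038q → q* = 528.30189, p* = 69.07547.
At the ceiling p = 59.8, quantity supplied = (59.8 − 49)/0.038 = 284.21053.
Willingness to pay at q' = 284.21053: 77 − 0.015·284.21053 = 72.73684.
Δq = 528.30189 − 284.21053 = 244.09136; wedge = 72.73684 − 59.8 = 12.93684.
DWL = ½ × 244.09136 × 12.93684 = $1578.89 thousand.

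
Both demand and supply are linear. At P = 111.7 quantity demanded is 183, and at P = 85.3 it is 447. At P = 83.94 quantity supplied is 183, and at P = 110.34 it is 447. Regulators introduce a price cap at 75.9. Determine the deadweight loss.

Demand slope = (85.3 − 111.7)/(447 − 183) = −0.1, so P = 130 − 0.1Q.
Supply slope = (110.34 − 83.94)/(447 − 183) = 0.1, so P = 65.64 + 0.1Q.
Competitive equilibrium: 130 − 0.1Q = 65.64 + 0.1Q → Q* = 321.8, P* = 97.82.
At the ceiling P = 75.9, quantity supplied = (75.9 − 65.64)/0.1 = 102.6.
Willingness to pay at Q' = 102.6: 130 − 0.1·102.6 = 119.74.
ΔQ = 321.8 − 102.6 = 219.2; wedge = 119.74 − 75.9 = 43.84.
DWL = ½ × 219.2 × 43.84 = 4804.864.

4804.864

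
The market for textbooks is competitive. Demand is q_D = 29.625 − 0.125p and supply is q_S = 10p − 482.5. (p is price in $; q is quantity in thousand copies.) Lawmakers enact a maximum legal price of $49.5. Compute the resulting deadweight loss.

In inverse form: demand p = 237 − 8q, supply p = 48.25 + 0.1q.
Competitive equilibrium: 237 − 8q = 48.25 + 0.1q → q* = 23.3025, p* = 50.5802.
At the ceiling p = 49.5, quantity supplied = (49.5 − 48.25)/0.1 = 12.5.
Willingness to pay at q' = 12.5: 237 − 8·12.5 = 137.
Δq = 23.3025 − 12.5 = 10.8025; wedge = 137 − 49.5 = 87.5.
Deadweight loss = ½ × 10.8025 × 87.5 = $472.61 thousand.

$472.61 thousand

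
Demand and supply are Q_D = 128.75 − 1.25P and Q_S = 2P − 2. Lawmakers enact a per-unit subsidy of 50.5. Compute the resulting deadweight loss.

980.87

In inverse form: demand P = 103 − 0.8Q, supply P = 1 + 0.5Q.
Competitive equilibrium: 103 − 0.8Q = 1 + 0.5Q → Q* = 78.4615, P* = 40.2308.
The subsidy lowers effective supply by 50.5: P = 0.5Q − 49.5.
New quantity: 103 − 0.8Q = 0.5Q − 49.5 → Q' = 117.3077.
Overproduction ΔQ = 117.3077 − 78.4615 = 38.8462; wedge = subsidy = 50.5.
Deadweight loss = ½ × 38.8462 × 50.5 = 980.87.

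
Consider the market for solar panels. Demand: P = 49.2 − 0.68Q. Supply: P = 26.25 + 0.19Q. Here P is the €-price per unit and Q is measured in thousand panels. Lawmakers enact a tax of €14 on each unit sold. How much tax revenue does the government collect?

€144.02 thousand

Competitive equilibrium: 49.2 − 0.68Q = 26.25 + 0.19Q → Q* = 26.3793, P* = 31.2621.
With the tax, the buyer price exceeds the seller price by 14: (49.2 − 0.68Q) − (26.25 + 0.19Q) = 14 → Q' = 10.2874.
Tax revenue = 14 × 10.2874 = €144.02 thousand.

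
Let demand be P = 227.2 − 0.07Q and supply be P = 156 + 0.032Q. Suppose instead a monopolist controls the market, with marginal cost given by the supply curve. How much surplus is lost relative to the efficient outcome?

4115.94

Competitive equilibrium: 227.2 − 0.07Q = 156 + 0.032Q → Q* = 698.03922, P* = 178.33725.
Marginal revenue: MR = 227.2 − 0.14Q. Set MR = MC: 227.2 − 0.14Q = 156 + 0.032Q → Q_m = 413.95349.
Price P_m = 227.2 − 0.07·413.95349 = 198.22326; MC(Q_m) = 156 + 0.032·413.95349 = 169.24651.
Competitive Q* = 698.03922, so ΔQ = 284.08573; wedge = 198.22326 − 169.24651 = 28.97675.
The triangle = ½ × 284.08573 × 28.97675 = 4115.94.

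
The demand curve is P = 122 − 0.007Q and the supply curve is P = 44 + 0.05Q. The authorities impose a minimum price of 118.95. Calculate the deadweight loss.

24793.34

Competitive equilibrium: 122 − 0.007Q = 44 + 0.05Q → Q* = 1368.421053, P* = 112.421053.
At the floor P = 118.95, quantity demanded = (122 − 118.95)/0.007 = 435.714286.
Sellers' marginal cost at Q' = 435.714286: 44 + 0.05·435.714286 = 65.785714.
ΔQ = 1368.421053 − 435.714286 = 932.706767; wedge = 118.95 − 65.785714 = 53.164286.
Deadweight loss = ½ × 932.706767 × 53.164286 = 24793.34.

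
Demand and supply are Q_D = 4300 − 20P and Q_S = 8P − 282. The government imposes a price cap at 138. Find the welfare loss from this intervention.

3682.31

In inverse form: demand P = 215 − 0.05Q, supply P = 35.25 + 0.125Q.
Competitive equilibrium: 215 − 0.05Q = 35.25 + 0.125Q → Q* = 1027.14286, P* = 163.64286.
At the ceiling P = 138, quantity supplied = (138 − 35.25)/0.125 = 822.
Willingness to pay at Q' = 822: 215 − 0.05·822 = 173.9.
ΔQ = 1027.14286 − 822 = 205.14286; wedge = 173.9 − 138 = 35.9.
DWL = ½ × 205.14286 × 35.9 = 3682.31.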